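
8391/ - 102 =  - 83 + 25/34= - 82.26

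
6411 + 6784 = 13195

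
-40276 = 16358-56634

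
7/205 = 7/205= 0.03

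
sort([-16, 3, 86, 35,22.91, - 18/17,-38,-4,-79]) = [-79, - 38,-16 , - 4, - 18/17, 3,22.91, 35, 86 ]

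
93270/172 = 542 + 23/86 =542.27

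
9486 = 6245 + 3241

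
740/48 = 185/12 = 15.42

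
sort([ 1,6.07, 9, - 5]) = [  -  5,1, 6.07,  9 ]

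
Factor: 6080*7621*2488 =2^9*5^1*19^1*311^1  *  7621^1 =115283171840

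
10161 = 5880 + 4281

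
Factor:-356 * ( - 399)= 142044 = 2^2*3^1*7^1 *19^1*89^1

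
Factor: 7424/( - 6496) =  - 2^3*7^( - 1) =- 8/7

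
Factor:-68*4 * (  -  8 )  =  2^7*17^1 = 2176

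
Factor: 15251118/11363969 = 2^1*3^1 * 29^( - 1)*391861^(  -  1)*2541853^1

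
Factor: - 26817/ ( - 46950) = 8939/15650  =  2^( - 1)*5^( - 2)*7^1*313^(  -  1)*1277^1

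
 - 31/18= - 2+5/18  =  - 1.72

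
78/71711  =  78/71711 = 0.00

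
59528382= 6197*9606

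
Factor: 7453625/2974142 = 2^( - 1 )*5^3*59629^1*1487071^( - 1)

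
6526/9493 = 6526/9493 =0.69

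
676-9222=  - 8546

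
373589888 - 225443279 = 148146609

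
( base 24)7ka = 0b1000110101010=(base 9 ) 6174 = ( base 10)4522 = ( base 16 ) 11AA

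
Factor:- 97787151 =  -  3^2*7^1 *11^1*141107^1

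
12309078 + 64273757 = 76582835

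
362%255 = 107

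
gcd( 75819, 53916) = 3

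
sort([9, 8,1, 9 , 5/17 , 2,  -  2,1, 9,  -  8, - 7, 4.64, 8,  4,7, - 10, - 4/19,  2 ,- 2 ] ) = [- 10,-8, - 7, - 2 ,-2, - 4/19 , 5/17,  1, 1,2,  2, 4, 4.64, 7,8 , 8,  9 , 9, 9 ]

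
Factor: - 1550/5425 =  - 2^1*7^( - 1 ) = -  2/7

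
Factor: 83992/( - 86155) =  - 2^3*5^(-1)*10499^1*17231^( - 1 )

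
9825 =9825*1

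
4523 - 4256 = 267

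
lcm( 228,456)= 456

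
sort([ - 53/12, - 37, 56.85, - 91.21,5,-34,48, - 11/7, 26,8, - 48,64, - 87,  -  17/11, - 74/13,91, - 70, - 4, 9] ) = [ - 91.21, - 87,- 70, -48, - 37, - 34 , - 74/13,-53/12, - 4, - 11/7, - 17/11,  5 , 8,9,26,48,56.85,64,91]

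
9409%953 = 832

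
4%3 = 1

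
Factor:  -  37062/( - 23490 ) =3^(  -  2)*5^( - 1)*71^1 = 71/45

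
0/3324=0 = 0.00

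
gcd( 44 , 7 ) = 1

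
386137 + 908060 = 1294197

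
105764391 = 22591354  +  83173037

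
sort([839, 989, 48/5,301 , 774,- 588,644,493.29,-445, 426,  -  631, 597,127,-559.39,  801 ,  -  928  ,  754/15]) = [ - 928, - 631, - 588,  -  559.39,-445 , 48/5, 754/15, 127, 301,  426 , 493.29 , 597 , 644,774,801, 839 , 989]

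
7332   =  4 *1833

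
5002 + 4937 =9939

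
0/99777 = 0 = 0.00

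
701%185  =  146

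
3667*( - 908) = - 3329636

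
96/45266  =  48/22633 = 0.00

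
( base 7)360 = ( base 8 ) 275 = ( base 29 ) 6F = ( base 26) 77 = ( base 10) 189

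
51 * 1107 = 56457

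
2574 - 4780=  - 2206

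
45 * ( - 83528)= - 3758760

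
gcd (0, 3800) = 3800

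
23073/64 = 360 + 33/64 = 360.52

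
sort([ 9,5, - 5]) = [ - 5, 5,  9]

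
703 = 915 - 212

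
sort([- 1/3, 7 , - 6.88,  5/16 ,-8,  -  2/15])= [ - 8, - 6.88, - 1/3, - 2/15,5/16 , 7 ] 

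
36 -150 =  - 114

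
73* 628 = 45844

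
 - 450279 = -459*981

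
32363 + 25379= 57742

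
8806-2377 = 6429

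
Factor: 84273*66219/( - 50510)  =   - 2^ (-1)*3^2 * 5^( - 1) * 7^1*4013^1*5051^( - 1)*22073^1   =  - 5580473787/50510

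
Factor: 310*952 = 2^4*5^1 *7^1*17^1*31^1 = 295120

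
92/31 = 2 + 30/31 = 2.97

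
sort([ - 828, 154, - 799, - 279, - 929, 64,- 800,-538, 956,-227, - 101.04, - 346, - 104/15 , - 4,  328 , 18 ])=[ -929 ,-828, - 800  , - 799, - 538, - 346,-279, - 227, - 101.04, - 104/15, - 4 , 18, 64, 154, 328,956]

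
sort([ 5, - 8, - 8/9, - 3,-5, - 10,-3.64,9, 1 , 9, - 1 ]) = [ - 10, - 8, - 5, - 3.64, - 3, -1, -8/9 , 1, 5,9,9 ]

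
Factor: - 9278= -2^1*4639^1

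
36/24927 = 12/8309 = 0.00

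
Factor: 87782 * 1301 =114204382 = 2^1*1301^1*43891^1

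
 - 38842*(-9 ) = 349578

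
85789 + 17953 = 103742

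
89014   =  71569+17445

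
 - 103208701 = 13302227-116510928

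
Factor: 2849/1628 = 2^( - 2 )*7^1 = 7/4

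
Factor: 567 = 3^4*7^1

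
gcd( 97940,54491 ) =1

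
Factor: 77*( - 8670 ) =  - 2^1 * 3^1*5^1*7^1*11^1*17^2 = - 667590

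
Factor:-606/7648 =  - 2^( - 4 )*3^1*101^1*239^( - 1) = -  303/3824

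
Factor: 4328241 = 3^1 * 137^1*10531^1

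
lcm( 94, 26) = 1222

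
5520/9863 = 5520/9863 = 0.56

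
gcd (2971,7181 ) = 1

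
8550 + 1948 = 10498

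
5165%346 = 321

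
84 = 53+31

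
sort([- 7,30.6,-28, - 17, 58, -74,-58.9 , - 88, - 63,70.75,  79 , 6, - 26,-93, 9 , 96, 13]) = [ - 93, - 88, - 74, - 63 , -58.9 ,-28, - 26, - 17, - 7,6, 9, 13,30.6, 58 , 70.75, 79,96 ]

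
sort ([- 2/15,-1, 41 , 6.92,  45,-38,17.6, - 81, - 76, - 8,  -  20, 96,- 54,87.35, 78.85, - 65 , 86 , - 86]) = [-86,- 81,-76,-65, - 54,-38,-20, - 8,-1, - 2/15,6.92, 17.6,41 , 45, 78.85,86, 87.35, 96]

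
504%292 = 212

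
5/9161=5/9161 = 0.00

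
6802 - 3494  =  3308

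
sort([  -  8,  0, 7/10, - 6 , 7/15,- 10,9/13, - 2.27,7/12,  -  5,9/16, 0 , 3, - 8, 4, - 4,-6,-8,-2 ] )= [-10,- 8,-8, - 8, -6, - 6, - 5, - 4,  -  2.27, - 2, 0,  0, 7/15,9/16, 7/12, 9/13, 7/10, 3, 4 ] 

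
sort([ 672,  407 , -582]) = [-582,407,672] 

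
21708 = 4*5427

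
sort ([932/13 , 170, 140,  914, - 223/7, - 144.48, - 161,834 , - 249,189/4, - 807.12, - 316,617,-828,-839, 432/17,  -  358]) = [  -  839, - 828, - 807.12, - 358, - 316,-249, - 161, - 144.48, - 223/7,432/17, 189/4 , 932/13,  140, 170, 617, 834, 914]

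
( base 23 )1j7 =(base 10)973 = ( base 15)44D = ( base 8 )1715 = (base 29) 14G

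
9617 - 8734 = 883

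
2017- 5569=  - 3552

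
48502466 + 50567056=99069522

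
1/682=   1/682 = 0.00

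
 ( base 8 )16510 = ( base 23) e3l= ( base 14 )2a36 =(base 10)7496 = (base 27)A7H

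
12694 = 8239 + 4455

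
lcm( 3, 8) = 24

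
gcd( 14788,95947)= 1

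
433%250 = 183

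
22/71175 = 22/71175 = 0.00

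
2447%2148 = 299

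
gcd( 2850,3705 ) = 285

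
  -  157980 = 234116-392096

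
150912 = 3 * 50304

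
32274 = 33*978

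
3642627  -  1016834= 2625793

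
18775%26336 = 18775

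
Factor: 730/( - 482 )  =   - 365/241  =  - 5^1*73^1*241^( - 1)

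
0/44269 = 0 = 0.00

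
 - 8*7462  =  - 59696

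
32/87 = 32/87=0.37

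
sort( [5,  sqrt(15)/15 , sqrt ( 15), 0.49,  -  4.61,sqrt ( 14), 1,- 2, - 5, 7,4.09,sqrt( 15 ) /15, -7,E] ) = [-7 ,-5,-4.61, -2, sqrt( 15 )/15,sqrt(15)/15,0.49,1, E,sqrt ( 14 ),sqrt(15), 4.09,5, 7]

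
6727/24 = 6727/24 = 280.29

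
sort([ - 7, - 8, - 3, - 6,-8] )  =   [ - 8, - 8,-7, - 6, - 3 ] 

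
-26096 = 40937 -67033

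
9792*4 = 39168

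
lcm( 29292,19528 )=58584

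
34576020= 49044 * 705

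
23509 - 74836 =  - 51327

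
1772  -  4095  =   - 2323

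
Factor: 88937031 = 3^1*29645677^1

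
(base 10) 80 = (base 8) 120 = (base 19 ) 44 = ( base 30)2K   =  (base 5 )310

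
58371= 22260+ 36111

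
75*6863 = 514725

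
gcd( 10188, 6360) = 12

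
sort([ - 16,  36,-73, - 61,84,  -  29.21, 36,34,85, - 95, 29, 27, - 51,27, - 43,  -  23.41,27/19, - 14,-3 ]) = [ - 95,- 73, - 61,-51, - 43, - 29.21, - 23.41, - 16, - 14,- 3,27/19, 27, 27,29,34, 36, 36,84, 85 ]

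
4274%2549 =1725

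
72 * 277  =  19944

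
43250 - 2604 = 40646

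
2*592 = 1184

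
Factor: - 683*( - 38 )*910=23618140 =2^2*5^1*7^1*13^1 * 19^1 * 683^1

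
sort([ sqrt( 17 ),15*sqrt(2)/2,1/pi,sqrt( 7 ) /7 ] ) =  [1/pi, sqrt(7)/7, sqrt( 17 ), 15*sqrt( 2 ) /2 ]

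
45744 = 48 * 953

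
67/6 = 67/6 = 11.17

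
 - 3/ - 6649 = 3/6649  =  0.00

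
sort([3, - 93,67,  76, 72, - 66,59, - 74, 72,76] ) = [ - 93, - 74, - 66,3,59,67 , 72,72,76,76 ]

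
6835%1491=871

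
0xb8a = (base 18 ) 922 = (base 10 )2954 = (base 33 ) 2nh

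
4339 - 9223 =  - 4884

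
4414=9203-4789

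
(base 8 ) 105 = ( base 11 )63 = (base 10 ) 69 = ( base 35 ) 1Y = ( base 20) 39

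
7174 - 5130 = 2044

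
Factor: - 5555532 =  - 2^2*3^1*17^1*113^1*241^1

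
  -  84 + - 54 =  - 138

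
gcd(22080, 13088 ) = 32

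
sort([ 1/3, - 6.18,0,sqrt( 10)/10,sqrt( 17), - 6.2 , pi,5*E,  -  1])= [ - 6.2, - 6.18, - 1,0,sqrt (10) /10, 1/3,pi,sqrt( 17 ),5*E ] 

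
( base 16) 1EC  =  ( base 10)492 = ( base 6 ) 2140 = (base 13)2bb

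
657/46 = 657/46  =  14.28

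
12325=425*29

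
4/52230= 2/26115  =  0.00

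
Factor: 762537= 3^1 * 254179^1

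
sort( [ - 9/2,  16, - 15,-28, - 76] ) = [ - 76, - 28, - 15, - 9/2,16 ]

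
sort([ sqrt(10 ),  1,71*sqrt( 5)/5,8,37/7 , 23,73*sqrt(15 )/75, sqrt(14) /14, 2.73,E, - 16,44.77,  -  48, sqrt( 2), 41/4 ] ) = [ - 48,-16, sqrt (14) /14,1,sqrt(2), E,2.73, sqrt(10), 73 * sqrt ( 15 )/75 , 37/7,  8, 41/4,23,71*sqrt( 5) /5,44.77] 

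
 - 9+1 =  - 8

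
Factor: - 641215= - 5^1*257^1 *499^1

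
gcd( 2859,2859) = 2859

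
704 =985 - 281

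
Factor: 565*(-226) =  -2^1*5^1 * 113^2 = - 127690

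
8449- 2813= 5636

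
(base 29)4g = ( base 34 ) 3U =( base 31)48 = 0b10000100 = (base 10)132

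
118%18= 10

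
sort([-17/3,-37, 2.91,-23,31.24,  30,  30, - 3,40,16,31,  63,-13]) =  [ - 37, - 23,  -  13, - 17/3, - 3,  2.91,  16,30 , 30, 31, 31.24, 40, 63]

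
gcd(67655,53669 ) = 7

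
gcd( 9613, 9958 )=1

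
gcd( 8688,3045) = 3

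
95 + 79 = 174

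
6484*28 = 181552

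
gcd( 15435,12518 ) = 1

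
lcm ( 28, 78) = 1092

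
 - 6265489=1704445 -7969934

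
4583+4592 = 9175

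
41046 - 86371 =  - 45325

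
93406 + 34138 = 127544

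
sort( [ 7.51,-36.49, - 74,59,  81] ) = [ - 74,  -  36.49,7.51,59, 81]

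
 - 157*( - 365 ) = 57305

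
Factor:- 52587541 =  - 199^1*401^1*659^1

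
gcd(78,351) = 39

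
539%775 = 539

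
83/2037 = 83/2037 = 0.04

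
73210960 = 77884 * 940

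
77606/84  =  38803/42 = 923.88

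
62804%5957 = 3234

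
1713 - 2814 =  - 1101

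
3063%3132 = 3063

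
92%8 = 4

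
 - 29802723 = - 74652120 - -44849397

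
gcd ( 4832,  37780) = 4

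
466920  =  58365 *8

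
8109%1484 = 689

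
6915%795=555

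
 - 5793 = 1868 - 7661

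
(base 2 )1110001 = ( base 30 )3N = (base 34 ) 3B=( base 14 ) 81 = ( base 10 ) 113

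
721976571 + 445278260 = 1167254831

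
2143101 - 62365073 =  - 60221972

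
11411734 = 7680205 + 3731529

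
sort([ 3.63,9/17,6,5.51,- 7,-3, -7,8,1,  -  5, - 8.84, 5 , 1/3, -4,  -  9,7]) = [-9, -8.84,-7, - 7, - 5, - 4, -3 , 1/3,9/17,1,3.63,5,5.51, 6, 7,8]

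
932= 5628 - 4696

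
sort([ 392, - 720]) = [ - 720,392]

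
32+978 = 1010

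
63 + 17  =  80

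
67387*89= 5997443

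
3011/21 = 143 + 8/21= 143.38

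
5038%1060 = 798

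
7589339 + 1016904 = 8606243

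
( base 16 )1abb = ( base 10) 6843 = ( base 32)6LR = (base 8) 15273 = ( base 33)69c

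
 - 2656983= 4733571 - 7390554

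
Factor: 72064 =2^7 * 563^1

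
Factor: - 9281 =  - 9281^1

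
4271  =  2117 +2154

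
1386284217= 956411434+429872783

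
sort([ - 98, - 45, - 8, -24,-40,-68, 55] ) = [ - 98, - 68 , - 45 ,-40, - 24, - 8, 55 ]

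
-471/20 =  - 24 + 9/20 = - 23.55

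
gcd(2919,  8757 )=2919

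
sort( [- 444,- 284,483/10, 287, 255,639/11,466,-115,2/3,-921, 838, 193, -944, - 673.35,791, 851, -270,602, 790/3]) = [ - 944  , - 921, - 673.35, - 444, - 284,  -  270, - 115, 2/3,  483/10,639/11 , 193,255,790/3,287,  466,602,791 , 838,851 ] 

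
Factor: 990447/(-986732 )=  -2^( - 2)  *3^1*246683^( - 1)*330149^1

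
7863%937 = 367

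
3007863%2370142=637721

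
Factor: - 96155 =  - 5^1*19231^1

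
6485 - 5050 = 1435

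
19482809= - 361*( - 53969 )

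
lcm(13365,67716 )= 1015740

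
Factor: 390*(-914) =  - 2^2*3^1*5^1* 13^1*457^1= - 356460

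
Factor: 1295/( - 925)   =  -7/5 = - 5^( -1 ) * 7^1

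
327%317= 10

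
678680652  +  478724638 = 1157405290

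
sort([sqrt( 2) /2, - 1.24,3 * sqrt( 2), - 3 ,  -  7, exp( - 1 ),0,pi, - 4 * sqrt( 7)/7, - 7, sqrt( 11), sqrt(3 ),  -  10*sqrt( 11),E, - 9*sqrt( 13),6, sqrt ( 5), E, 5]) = [  -  10*sqrt(11 ), - 9*sqrt( 13), - 7,-7 , - 3, - 4*sqrt( 7)/7,- 1.24, 0, exp ( - 1 ) , sqrt( 2) /2, sqrt( 3), sqrt( 5 ), E, E, pi, sqrt(11), 3*sqrt( 2),5, 6 ] 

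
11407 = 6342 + 5065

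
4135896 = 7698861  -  3562965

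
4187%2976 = 1211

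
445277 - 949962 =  - 504685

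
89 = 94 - 5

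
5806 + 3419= 9225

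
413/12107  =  413/12107 = 0.03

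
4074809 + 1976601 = 6051410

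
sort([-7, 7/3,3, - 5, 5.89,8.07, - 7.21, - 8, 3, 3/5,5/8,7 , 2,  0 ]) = [ -8 ,-7.21, - 7, - 5,  0 , 3/5,5/8 , 2,7/3,3 , 3, 5.89,7, 8.07]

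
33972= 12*2831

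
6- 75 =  - 69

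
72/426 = 12/71 = 0.17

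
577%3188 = 577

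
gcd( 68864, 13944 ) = 8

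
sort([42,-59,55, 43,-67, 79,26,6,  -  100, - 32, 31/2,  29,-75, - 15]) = [ - 100,-75, - 67,-59,- 32,- 15 , 6, 31/2, 26 , 29, 42,  43,  55,79 ]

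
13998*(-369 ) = -5165262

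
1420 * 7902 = 11220840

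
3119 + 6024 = 9143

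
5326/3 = 5326/3 = 1775.33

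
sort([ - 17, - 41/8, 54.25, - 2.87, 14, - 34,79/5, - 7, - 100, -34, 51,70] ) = [-100 , - 34, - 34, -17, - 7, - 41/8,  -  2.87,  14 , 79/5,51,54.25, 70 ] 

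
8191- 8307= - 116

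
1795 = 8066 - 6271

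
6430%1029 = 256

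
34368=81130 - 46762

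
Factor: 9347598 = 2^1*3^2*  13^1*43^1*929^1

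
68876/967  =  71 + 219/967 = 71.23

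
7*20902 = 146314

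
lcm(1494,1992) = 5976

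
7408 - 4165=3243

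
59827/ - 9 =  - 59827/9 = - 6647.44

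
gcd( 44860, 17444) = 4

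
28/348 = 7/87 = 0.08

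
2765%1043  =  679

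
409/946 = 409/946 = 0.43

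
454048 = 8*56756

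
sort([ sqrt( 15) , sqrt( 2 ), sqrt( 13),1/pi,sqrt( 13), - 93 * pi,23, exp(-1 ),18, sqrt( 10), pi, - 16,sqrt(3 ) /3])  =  [  -  93*pi, - 16,1/pi,exp ( - 1),sqrt( 3 ) /3,  sqrt( 2),pi,sqrt (10 ) , sqrt( 13) , sqrt( 13), sqrt( 15), 18, 23]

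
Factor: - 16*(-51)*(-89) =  - 72624 = -2^4*3^1*17^1*89^1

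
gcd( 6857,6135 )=1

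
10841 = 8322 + 2519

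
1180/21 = 56  +  4/21 = 56.19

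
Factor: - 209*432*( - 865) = 2^4*3^3 * 5^1*11^1*19^1*173^1 = 78099120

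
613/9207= 613/9207 = 0.07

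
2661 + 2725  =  5386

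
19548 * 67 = 1309716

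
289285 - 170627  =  118658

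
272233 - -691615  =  963848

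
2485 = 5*497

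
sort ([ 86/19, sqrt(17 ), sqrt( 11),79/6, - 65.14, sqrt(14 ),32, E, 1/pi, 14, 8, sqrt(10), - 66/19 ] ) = [  -  65.14, - 66/19, 1/pi,  E,sqrt(10), sqrt( 11),  sqrt ( 14 ),  sqrt(17), 86/19, 8, 79/6, 14,  32 ]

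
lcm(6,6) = 6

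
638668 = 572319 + 66349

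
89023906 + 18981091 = 108004997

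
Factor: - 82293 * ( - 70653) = 3^2*11^1*2141^1*27431^1 = 5814247329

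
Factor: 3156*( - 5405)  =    -  2^2*3^1*5^1*23^1 * 47^1*263^1   =  - 17058180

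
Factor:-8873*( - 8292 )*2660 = 195709276560 = 2^4*3^1 *5^1*7^1*19^2* 467^1*691^1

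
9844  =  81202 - 71358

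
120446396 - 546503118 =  - 426056722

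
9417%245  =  107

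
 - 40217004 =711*(-56564 ) 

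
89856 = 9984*9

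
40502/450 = 20251/225 = 90.00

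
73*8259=602907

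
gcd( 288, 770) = 2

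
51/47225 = 51/47225 = 0.00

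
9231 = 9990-759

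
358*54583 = 19540714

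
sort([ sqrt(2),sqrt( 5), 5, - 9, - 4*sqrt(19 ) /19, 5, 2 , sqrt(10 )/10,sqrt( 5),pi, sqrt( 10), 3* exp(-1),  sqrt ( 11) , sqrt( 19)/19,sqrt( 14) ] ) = [  -  9,-4*sqrt(19) /19,sqrt(19 ) /19,  sqrt( 10)/10,3 * exp(-1 ),sqrt( 2), 2,  sqrt( 5),sqrt( 5),pi,sqrt(10) , sqrt( 11 ),  sqrt(14),  5,5]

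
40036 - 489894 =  - 449858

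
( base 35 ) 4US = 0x175A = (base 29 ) 734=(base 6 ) 43402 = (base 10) 5978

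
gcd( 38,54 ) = 2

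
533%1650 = 533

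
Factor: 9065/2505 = 3^ ( - 1 ) * 7^2* 37^1*167^(-1)= 1813/501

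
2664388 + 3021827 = 5686215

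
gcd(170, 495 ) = 5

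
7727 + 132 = 7859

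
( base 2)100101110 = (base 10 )302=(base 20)f2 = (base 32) 9E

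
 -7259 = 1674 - 8933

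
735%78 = 33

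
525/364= 75/52 = 1.44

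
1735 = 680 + 1055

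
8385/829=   10  +  95/829 = 10.11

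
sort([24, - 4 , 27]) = [ - 4,24 , 27 ]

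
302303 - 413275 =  - 110972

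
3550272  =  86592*41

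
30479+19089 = 49568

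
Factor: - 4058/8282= - 41^ (  -  1)* 101^ ( - 1)*2029^1 = - 2029/4141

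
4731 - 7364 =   -  2633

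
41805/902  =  46 + 313/902 = 46.35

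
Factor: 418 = 2^1*11^1*19^1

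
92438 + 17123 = 109561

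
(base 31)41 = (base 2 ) 1111101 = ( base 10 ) 125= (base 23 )5A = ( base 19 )6b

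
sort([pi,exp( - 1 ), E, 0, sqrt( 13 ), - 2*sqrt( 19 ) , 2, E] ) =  [  -  2*sqrt(19 ),0, exp(  -  1),2, E,E, pi,  sqrt( 13) ] 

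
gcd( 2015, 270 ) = 5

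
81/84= 27/28 = 0.96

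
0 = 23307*0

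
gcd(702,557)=1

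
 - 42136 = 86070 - 128206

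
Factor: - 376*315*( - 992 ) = 117492480 = 2^8*3^2 * 5^1 * 7^1*31^1 * 47^1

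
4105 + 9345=13450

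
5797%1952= 1893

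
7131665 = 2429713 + 4701952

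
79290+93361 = 172651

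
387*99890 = 38657430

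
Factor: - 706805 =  - 5^1*11^1*71^1*181^1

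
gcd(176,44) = 44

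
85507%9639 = 8395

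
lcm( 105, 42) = 210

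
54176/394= 27088/197 = 137.50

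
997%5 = 2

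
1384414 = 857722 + 526692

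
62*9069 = 562278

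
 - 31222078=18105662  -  49327740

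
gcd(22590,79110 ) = 90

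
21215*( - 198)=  - 4200570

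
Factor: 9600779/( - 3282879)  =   - 3^( - 1)* 1094293^( -1)*9600779^1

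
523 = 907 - 384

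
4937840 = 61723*80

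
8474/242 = 35+2/121 = 35.02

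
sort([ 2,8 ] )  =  [ 2, 8]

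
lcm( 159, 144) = 7632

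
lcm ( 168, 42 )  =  168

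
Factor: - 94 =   -  2^1*47^1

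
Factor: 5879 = 5879^1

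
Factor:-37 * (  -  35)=5^1*7^1*37^1 = 1295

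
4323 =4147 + 176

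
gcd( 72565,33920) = 5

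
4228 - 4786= - 558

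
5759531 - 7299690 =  - 1540159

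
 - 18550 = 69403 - 87953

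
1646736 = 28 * 58812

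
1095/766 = 1095/766=1.43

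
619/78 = 7+73/78= 7.94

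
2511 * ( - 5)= - 12555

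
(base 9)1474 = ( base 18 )384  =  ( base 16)460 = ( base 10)1120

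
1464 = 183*8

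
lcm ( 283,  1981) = 1981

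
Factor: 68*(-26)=-1768 = - 2^3*13^1*17^1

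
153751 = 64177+89574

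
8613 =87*99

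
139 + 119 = 258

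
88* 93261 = 8206968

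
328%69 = 52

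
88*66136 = 5819968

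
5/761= 5/761 = 0.01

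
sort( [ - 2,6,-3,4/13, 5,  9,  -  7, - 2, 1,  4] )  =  [ - 7, - 3,-2,-2,  4/13,  1,4, 5,6, 9 ]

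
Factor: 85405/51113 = 5^1*19^1*29^1 * 31^1*79^(-1)*647^( -1)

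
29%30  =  29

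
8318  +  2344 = 10662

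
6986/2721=6986/2721  =  2.57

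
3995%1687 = 621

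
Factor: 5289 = 3^1*41^1*43^1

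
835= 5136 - 4301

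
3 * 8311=24933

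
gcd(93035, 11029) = 1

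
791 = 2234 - 1443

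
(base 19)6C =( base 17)77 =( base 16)7e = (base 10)126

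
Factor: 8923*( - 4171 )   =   -43^1*97^1* 8923^1  =  - 37217833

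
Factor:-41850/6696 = - 25/4 = - 2^(-2)*5^2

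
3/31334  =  3/31334 =0.00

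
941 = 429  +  512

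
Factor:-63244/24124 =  - 37^( - 1)*  97^1 = - 97/37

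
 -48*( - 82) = 3936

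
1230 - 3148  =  - 1918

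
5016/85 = 5016/85  =  59.01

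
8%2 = 0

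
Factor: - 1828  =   - 2^2*457^1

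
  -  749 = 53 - 802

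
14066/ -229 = -14066/229= -  61.42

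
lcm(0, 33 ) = 0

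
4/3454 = 2/1727 = 0.00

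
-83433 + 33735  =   - 49698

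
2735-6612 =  - 3877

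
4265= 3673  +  592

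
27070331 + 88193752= 115264083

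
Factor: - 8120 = - 2^3*5^1*7^1*29^1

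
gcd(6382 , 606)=2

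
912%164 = 92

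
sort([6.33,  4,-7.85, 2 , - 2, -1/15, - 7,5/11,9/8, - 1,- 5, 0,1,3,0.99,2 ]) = [  -  7.85,- 7, - 5, - 2, - 1, - 1/15,0,5/11, 0.99,1,9/8, 2,2, 3,4, 6.33 ] 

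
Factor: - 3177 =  - 3^2*353^1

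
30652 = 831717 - 801065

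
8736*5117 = 44702112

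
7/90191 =7/90191 = 0.00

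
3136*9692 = 30394112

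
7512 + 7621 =15133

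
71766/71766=1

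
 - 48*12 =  - 576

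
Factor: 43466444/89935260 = 3^( - 1 )*5^( - 1) * 7^1*1498921^( - 1) * 1552373^1   =  10866611/22483815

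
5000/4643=5000/4643 = 1.08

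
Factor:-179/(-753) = 3^(- 1 ) * 179^1*251^( - 1 ) 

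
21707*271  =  5882597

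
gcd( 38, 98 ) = 2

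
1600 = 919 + 681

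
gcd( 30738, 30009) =3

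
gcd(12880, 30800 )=560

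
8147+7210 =15357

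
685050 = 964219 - 279169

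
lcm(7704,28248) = 84744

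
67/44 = 67/44 = 1.52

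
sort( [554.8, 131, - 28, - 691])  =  [ - 691, - 28 , 131,554.8]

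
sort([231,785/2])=[ 231, 785/2]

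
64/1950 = 32/975=0.03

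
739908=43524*17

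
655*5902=3865810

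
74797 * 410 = 30666770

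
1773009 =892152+880857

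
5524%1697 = 433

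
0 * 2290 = 0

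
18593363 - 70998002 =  - 52404639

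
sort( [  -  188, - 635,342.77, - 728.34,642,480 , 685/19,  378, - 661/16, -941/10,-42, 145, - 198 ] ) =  [  -  728.34, - 635, - 198, - 188, - 941/10 , - 42,-661/16,685/19,145,342.77  ,  378 , 480,642 ] 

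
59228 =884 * 67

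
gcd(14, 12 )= 2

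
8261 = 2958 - - 5303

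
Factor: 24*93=2^3*3^2*31^1=2232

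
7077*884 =6256068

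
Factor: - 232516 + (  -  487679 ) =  - 720195 = - 3^1*5^1 *7^1* 19^3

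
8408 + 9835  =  18243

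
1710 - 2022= -312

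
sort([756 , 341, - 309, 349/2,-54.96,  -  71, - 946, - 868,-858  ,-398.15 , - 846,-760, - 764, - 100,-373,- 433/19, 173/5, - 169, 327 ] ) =[  -  946,-868, - 858, - 846, - 764, - 760, - 398.15, - 373, - 309, - 169, - 100,  -  71,  -  54.96, - 433/19 , 173/5,349/2, 327 , 341, 756]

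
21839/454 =21839/454 = 48.10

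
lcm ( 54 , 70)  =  1890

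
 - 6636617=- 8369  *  793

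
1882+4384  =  6266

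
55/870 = 11/174 =0.06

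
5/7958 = 5/7958 = 0.00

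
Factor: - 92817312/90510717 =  - 30939104/30170239 = - 2^5*7^1*11^( - 1 )*37^1*3733^1 * 2742749^( - 1 ) 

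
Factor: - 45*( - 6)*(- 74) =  - 19980 = - 2^2*3^3*5^1*37^1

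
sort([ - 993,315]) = [ - 993 , 315 ]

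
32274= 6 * 5379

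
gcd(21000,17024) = 56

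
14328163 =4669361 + 9658802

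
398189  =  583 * 683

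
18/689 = 18/689 = 0.03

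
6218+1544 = 7762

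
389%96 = 5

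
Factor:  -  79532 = -2^2 *59^1* 337^1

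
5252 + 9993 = 15245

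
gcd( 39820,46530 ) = 110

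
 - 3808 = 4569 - 8377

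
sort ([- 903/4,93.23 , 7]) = [-903/4, 7,93.23]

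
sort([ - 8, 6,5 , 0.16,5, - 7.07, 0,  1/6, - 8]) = [-8,-8, - 7.07, 0, 0.16,1/6,5, 5, 6]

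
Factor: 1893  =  3^1 * 631^1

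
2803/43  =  2803/43 = 65.19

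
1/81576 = 1/81576 = 0.00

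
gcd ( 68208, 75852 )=588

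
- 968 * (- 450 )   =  435600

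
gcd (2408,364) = 28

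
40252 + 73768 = 114020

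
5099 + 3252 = 8351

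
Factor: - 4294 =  -2^1*19^1*113^1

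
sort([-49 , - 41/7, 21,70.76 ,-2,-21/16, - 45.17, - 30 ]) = [ - 49  , - 45.17, - 30 , - 41/7, - 2, -21/16,21 , 70.76]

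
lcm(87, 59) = 5133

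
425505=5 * 85101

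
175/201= 175/201= 0.87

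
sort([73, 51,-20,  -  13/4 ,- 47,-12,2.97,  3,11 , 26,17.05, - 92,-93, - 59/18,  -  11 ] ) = [-93, -92,- 47 , -20,-12, - 11,-59/18, - 13/4 , 2.97, 3,  11, 17.05,26, 51,73] 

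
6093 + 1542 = 7635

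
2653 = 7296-4643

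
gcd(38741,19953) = 1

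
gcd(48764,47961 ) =73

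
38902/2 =19451 = 19451.00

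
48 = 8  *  6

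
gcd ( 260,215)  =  5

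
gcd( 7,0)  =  7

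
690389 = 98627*7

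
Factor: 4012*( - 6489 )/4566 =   -  4338978/761 = - 2^1*3^1*7^1*17^1*59^1*103^1*761^( - 1 )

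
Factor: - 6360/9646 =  -2^2 * 3^1*5^1*7^( - 1)*13^(  -  1) = -60/91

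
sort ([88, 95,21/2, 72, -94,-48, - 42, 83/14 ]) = [-94 ,- 48,-42, 83/14 , 21/2 , 72,88,95] 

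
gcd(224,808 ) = 8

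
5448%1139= 892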